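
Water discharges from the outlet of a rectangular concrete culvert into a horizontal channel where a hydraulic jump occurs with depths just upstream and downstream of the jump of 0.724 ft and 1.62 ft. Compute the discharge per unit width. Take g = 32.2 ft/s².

For a rectangular channel the momentum equation gives q² = ½·g·y₁·y₂·(y₁ + y₂) = ½×32.2×0.724×1.62×2.34 = 44.3.
q = √44.3 = 6.65 ft²/s.

q = 6.65 ft²/s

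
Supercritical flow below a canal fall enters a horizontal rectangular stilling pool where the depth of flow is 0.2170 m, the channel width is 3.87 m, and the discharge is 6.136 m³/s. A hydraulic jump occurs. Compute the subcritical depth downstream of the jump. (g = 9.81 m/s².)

y₂ = 1.432 m

q = Q/b = 6.136/3.87 = 1.586 m²/s; V₁ = q/y₁ = 7.307 m/s. Fr₁ = V₁/√(g·y₁) = 5.008.
By Bélanger, y₂/y₁ = ½[√(1 + 8Fr₁²) − 1] = ½[√201.63 − 1] = 6.600.
y₂ = 6.600 × 0.2170 = 1.432 m.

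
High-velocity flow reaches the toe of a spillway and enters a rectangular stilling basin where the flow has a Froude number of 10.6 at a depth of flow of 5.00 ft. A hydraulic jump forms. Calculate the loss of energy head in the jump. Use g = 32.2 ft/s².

ΔE = 212 ft

Fr₁ = 10.6 (given).
By Bélanger, y₂/y₁ = ½[√(1 + 8Fr₁²) − 1] = ½[√899.9 − 1] = 14.5.
y₂ = 14.5 × 5.00 = 72.5 ft.
V₁ = Fr₁·√(g·y₁) = 10.6×√(32.2×5.00) = 134 ft/s; q = V₁·y₁ = 672 ft²/s. V₂ = q/y₂ = 672/72.5 = 9.28 ft/s. E₁ = y₁ + V₁²/2g = 286 ft; E₂ = y₂ + V₂²/2g = 73.8 ft. ΔE = E₁ − E₂ = 212 ft.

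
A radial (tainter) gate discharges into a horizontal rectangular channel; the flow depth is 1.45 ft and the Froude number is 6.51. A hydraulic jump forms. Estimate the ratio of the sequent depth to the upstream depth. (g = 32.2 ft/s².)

Fr₁ = 6.51 (given).
Bélanger equation: y₂/y₁ = ½[√(1 + 8Fr₁²) − 1] = ½[√340.0 − 1] = 8.72.

y₂/y₁ = 8.72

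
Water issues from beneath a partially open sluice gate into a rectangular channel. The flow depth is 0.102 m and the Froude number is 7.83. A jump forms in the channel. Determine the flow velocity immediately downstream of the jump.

Fr₁ = 7.83 (given).
From the momentum equation for a rectangular channel, y₂/y₁ = ½[√(1 + 8Fr₁²) − 1] = ½[√491.5 − 1] = 10.6.
y₂ = 10.6 × 0.102 = 1.08 m.
V₁ = Fr₁·√(g·y₁) = 7.83×√(9.81×0.102) = 7.83 m/s; q = V₁·y₁ = 0.799 m²/s.
V₂ = q/y₂ = 0.799/1.08 = 0.740 m/s.

V₂ = 0.740 m/s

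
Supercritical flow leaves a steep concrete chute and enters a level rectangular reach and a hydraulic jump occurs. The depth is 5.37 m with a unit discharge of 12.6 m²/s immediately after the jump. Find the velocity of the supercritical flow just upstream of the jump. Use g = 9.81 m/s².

V₂ = q/y₂ = 12.6/5.37 = 2.35 m/s; Fr₂ = V₂/√(g·y₂) = 0.323.
The Bélanger relation is symmetric: y₁/y₂ = ½[√(1 + 8Fr₂²) − 1] = ½[√1.836 − 1] = 0.178.
y₁ = 0.178 × 5.37 = 0.953 m.
V₁ = q/y₁ = 12.6/0.953 = 13.2 m/s.

V₁ = 13.2 m/s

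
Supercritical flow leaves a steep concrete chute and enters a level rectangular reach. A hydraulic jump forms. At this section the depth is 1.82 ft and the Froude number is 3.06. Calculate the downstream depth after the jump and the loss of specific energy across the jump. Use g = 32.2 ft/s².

Fr₁ = 3.06 (given).
Sequent-depth ratio: y₂/y₁ = ½[√(1 + 8Fr₁²) − 1] = ½[√75.91 − 1] = 3.86.
y₂ = 3.86 × 1.82 = 7.02 ft.
V₁ = Fr₁·√(g·y₁) = 3.06×√(32.2×1.82) = 23.4 ft/s; q = V₁·y₁ = 42.6 ft²/s. V₂ = q/y₂ = 42.6/7.02 = 6.07 ft/s. E₁ = y₁ + V₁²/2g = 10.3 ft; E₂ = y₂ + V₂²/2g = 7.59 ft. ΔE = E₁ − E₂ = 2.75 ft.

y₂ = 7.02 ft; ΔE = 2.75 ft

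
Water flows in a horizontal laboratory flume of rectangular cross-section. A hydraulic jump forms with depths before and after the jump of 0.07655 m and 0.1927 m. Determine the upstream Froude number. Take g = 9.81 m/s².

Fr₁ = 2.104

For a rectangular channel the momentum equation gives q² = ½·g·y₁·y₂·(y₁ + y₂) = ½×9.81×0.07655×0.1927×0.2692 = 0.01948.
q = √0.01948 = 0.1396 m²/s.
V₁ = q/y₁ = 1.823 m/s; Fr₁ = V₁/√(g·y₁) = 2.104.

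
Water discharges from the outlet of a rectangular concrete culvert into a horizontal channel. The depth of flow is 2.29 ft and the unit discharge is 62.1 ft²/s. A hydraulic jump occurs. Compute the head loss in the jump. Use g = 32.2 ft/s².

V₁ = q/y₁ = 62.1/2.29 = 27.1 ft/s. Fr₁ = V₁/√(g·y₁) = 27.1/√(32.2×2.29) = 3.16.
Sequent-depth ratio: y₂/y₁ = ½[√(1 + 8Fr₁²) − 1] = ½[√80.78 − 1] = 3.99.
y₂ = 3.99 × 2.29 = 9.15 ft.
V₂ = q/y₂ = 62.1/9.15 = 6.79 ft/s. E₁ = y₁ + V₁²/2g = 13.7 ft; E₂ = y₂ + V₂²/2g = 9.86 ft. ΔE = E₁ − E₂ = 3.85 ft.

ΔE = 3.85 ft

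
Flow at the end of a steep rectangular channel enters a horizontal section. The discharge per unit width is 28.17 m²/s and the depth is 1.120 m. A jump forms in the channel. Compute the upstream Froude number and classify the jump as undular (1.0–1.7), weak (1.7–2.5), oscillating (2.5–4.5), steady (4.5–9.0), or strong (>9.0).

Fr₁ = 7.588; steady jump

V₁ = q/y₁ = 28.17/1.120 = 25.15 m/s. Fr₁ = V₁/√(g·y₁) = 25.15/√(9.81×1.120) = 7.588.
Fr₁ = 7.588 lies in the steady range.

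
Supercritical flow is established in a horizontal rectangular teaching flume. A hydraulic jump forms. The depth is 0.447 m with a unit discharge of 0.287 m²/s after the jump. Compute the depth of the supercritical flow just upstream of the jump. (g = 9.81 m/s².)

y₁ = 0.0723 m

V₂ = q/y₂ = 0.287/0.447 = 0.642 m/s; Fr₂ = V₂/√(g·y₂) = 0.307.
From the momentum equation (using Fr₂), y₁/y₂ = ½[√(1 + 8Fr₂²) − 1] = ½[√1.752 − 1] = 0.162.
y₁ = 0.162 × 0.447 = 0.0723 m.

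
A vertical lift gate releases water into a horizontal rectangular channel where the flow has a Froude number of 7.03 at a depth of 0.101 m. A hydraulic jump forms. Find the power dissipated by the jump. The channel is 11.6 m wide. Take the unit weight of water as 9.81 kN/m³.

P = 130 kW

Fr₁ = 7.03 (given).
By Bélanger, y₂/y₁ = ½[√(1 + 8Fr₁²) − 1] = ½[√396.4 − 1] = 9.45.
y₂ = 9.45 × 0.101 = 0.955 m.
V₁ = Fr₁·√(g·y₁) = 7.03×√(9.81×0.101) = 7.00 m/s; q = V₁·y₁ = 0.707 m²/s. V₂ = q/y₂ = 0.707/0.955 = 0.740 m/s. E₁ = y₁ + V₁²/2g = 2.60 m; E₂ = y₂ + V₂²/2g = 0.983 m. ΔE = E₁ − E₂ = 1.61 m.
Q = q·b = 0.707 × 11.6 = 8.20 m³/s. P = γ·Q·ΔE = 9.81 × 8.20 × 1.61 = 130 kW.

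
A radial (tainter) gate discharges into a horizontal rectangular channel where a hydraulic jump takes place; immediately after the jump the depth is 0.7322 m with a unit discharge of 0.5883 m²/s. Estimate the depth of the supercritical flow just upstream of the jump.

V₂ = q/y₂ = 0.5883/0.7322 = 0.8035 m/s; Fr₂ = V₂/√(g·y₂) = 0.2998.
The Bélanger relation is symmetric: y₁/y₂ = ½[√(1 + 8Fr₂²) − 1] = ½[√1.7190 − 1] = 0.1556.
y₁ = 0.1556 × 0.7322 = 0.1139 m.

y₁ = 0.1139 m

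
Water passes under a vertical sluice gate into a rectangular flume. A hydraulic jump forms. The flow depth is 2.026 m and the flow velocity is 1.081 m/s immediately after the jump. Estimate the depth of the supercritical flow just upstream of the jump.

Fr₂ = V₂/√(g·y₂) = 1.081/√(9.81×2.026) = 0.2425.
Since the conjugate-depth ratio holds either way, y₁/y₂ = ½[√(1 + 8Fr₂²) − 1] = ½[√1.4704 − 1] = 0.1063.
y₁ = 0.1063 × 2.026 = 0.2153 m.

y₁ = 0.2153 m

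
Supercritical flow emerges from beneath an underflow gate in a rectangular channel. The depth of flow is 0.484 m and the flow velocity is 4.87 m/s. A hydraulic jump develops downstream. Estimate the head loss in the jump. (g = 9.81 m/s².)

Fr₁ = V₁/√(g·y₁) = 4.87/√(9.81×0.484) = 2.23.
Conjugate-depth relation: y₂/y₁ = ½[√(1 + 8Fr₁²) − 1] = ½[√40.96 − 1] = 2.70.
y₂ = 2.70 × 0.484 = 1.31 m.
Head loss: ΔE = (y₂ − y₁)³/(4y₁y₂) = (1.31 − 0.484)³/(4×0.484×1.31) = 0.557/2.53 = 0.220 m.

ΔE = 0.220 m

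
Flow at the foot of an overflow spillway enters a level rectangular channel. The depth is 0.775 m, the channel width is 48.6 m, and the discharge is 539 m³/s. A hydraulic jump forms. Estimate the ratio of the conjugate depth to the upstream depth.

q = Q/b = 539/48.6 = 11.1 m²/s; V₁ = q/y₁ = 14.3 m/s. Fr₁ = V₁/√(g·y₁) = 5.19.
From the momentum equation for a rectangular channel, y₂/y₁ = ½[√(1 + 8Fr₁²) − 1] = ½[√216.5 − 1] = 6.86.

y₂/y₁ = 6.86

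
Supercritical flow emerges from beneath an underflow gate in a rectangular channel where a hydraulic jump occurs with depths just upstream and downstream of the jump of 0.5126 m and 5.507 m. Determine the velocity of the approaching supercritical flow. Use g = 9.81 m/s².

For a rectangular channel the momentum equation gives q² = ½·g·y₁·y₂·(y₁ + y₂) = ½×9.81×0.5126×5.507×6.020 = 83.35.
q = √83.35 = 9.130 m²/s.
V₁ = q/y₁ = 9.130/0.5126 = 17.81 m/s.

V₁ = 17.81 m/s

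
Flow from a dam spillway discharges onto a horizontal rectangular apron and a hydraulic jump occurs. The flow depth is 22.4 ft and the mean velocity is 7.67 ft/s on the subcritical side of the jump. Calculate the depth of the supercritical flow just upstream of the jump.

Fr₂ = V₂/√(g·y₂) = 7.67/√(32.2×22.4) = 0.286.
Since the conjugate-depth ratio holds either way, y₁/y₂ = ½[√(1 + 8Fr₂²) − 1] = ½[√1.652 − 1] = 0.143.
y₁ = 0.143 × 22.4 = 3.20 ft.

y₁ = 3.20 ft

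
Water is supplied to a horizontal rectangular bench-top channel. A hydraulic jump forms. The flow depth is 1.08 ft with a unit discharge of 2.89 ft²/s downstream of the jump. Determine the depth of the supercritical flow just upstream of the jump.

V₂ = q/y₂ = 2.89/1.08 = 2.68 ft/s; Fr₂ = V₂/√(g·y₂) = 0.454.
Applying the sequent-depth relation in reverse, y₁/y₂ = ½[√(1 + 8Fr₂²) − 1] = ½[√2.647 − 1] = 0.314.
y₁ = 0.314 × 1.08 = 0.339 ft.

y₁ = 0.339 ft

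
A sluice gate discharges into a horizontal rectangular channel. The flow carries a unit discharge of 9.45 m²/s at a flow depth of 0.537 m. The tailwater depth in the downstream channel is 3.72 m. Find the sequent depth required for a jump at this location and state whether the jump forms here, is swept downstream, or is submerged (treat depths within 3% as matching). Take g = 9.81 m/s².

V₁ = q/y₁ = 9.45/0.537 = 17.6 m/s. Fr₁ = V₁/√(g·y₁) = 17.6/√(9.81×0.537) = 7.67.
Bélanger equation: y₂/y₁ = ½[√(1 + 8Fr₁²) − 1] = ½[√471.3 − 1] = 10.4.
y₂ = 10.4 × 0.537 = 5.56 m.
Tailwater y_tw = 3.72 m: y_tw < y₂, so the jump is swept downstream.

y₂ = 5.56 m; the jump is swept downstream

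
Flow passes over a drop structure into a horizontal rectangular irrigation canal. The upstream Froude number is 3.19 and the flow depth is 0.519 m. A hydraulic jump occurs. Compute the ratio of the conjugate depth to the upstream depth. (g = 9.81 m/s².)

y₂/y₁ = 4.04

Fr₁ = 3.19 (given).
Bélanger equation: y₂/y₁ = ½[√(1 + 8Fr₁²) − 1] = ½[√82.41 − 1] = 4.04.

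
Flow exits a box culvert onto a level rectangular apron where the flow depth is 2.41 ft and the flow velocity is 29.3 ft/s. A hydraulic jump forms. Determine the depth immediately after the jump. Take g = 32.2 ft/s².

y₂ = 10.2 ft

Fr₁ = V₁/√(g·y₁) = 29.3/√(32.2×2.41) = 3.33.
Sequent-depth ratio: y₂/y₁ = ½[√(1 + 8Fr₁²) − 1] = ½[√89.50 − 1] = 4.23.
y₂ = 4.23 × 2.41 = 10.2 ft.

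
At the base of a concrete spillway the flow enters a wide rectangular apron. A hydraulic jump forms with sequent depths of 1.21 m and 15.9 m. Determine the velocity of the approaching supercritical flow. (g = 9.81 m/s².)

For a rectangular channel the momentum equation gives q² = ½·g·y₁·y₂·(y₁ + y₂) = ½×9.81×1.21×15.9×17.1 = 1615.
q = √1615 = 40.2 m²/s.
V₁ = q/y₁ = 40.2/1.21 = 33.2 m/s.

V₁ = 33.2 m/s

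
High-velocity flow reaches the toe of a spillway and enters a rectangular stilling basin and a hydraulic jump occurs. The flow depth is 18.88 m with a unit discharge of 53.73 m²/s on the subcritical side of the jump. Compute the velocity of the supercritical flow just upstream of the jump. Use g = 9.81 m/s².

V₁ = 35.17 m/s

V₂ = q/y₂ = 53.73/18.88 = 2.846 m/s; Fr₂ = V₂/√(g·y₂) = 0.2091.
Applying the sequent-depth relation in reverse, y₁/y₂ = ½[√(1 + 8Fr₂²) − 1] = ½[√1.3498 − 1] = 0.08091.
y₁ = 0.08091 × 18.88 = 1.528 m.
V₁ = q/y₁ = 53.73/1.528 = 35.17 m/s.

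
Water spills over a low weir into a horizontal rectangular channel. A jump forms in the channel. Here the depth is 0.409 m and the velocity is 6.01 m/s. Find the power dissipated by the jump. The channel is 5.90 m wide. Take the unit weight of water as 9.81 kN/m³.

P = 82.2 kW

Fr₁ = V₁/√(g·y₁) = 6.01/√(9.81×0.409) = 3.00.
Bélanger equation: y₂/y₁ = ½[√(1 + 8Fr₁²) − 1] = ½[√73.02 − 1] = 3.77.
y₂ = 3.77 × 0.409 = 1.54 m.
q = V₁·y₁ = 6.01 × 0.409 = 2.46 m²/s. V₂ = q/y₂ = 2.46/1.54 = 1.59 m/s. E₁ = y₁ + V₁²/2g = 2.25 m; E₂ = y₂ + V₂²/2g = 1.67 m. ΔE = E₁ − E₂ = 0.578 m.
Q = q·b = 2.46 × 5.90 = 14.5 m³/s. P = γ·Q·ΔE = 9.81 × 14.5 × 0.578 = 82.2 kW.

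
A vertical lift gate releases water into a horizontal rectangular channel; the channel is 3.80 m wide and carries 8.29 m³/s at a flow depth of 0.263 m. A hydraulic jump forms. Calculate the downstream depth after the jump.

q = Q/b = 8.29/3.80 = 2.18 m²/s; V₁ = q/y₁ = 8.29 m/s. Fr₁ = V₁/√(g·y₁) = 5.16.
Sequent-depth ratio: y₂/y₁ = ½[√(1 + 8Fr₁²) − 1] = ½[√214.4 − 1] = 6.82.
y₂ = 6.82 × 0.263 = 1.79 m.

y₂ = 1.79 m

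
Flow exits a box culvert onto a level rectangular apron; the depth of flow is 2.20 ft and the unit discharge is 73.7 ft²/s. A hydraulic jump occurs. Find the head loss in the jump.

V₁ = q/y₁ = 73.7/2.20 = 33.5 ft/s. Fr₁ = V₁/√(g·y₁) = 33.5/√(32.2×2.20) = 3.98.
Bélanger equation: y₂/y₁ = ½[√(1 + 8Fr₁²) − 1] = ½[√127.7 − 1] = 5.15.
y₂ = 5.15 × 2.20 = 11.3 ft.
V₂ = q/y₂ = 73.7/11.3 = 6.50 ft/s. E₁ = y₁ + V₁²/2g = 19.6 ft; E₂ = y₂ + V₂²/2g = 12.0 ft. ΔE = E₁ − E₂ = 7.64 ft.

ΔE = 7.64 ft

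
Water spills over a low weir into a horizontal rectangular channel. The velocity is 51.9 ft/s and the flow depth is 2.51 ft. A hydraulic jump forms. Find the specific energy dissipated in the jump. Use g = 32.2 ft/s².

Fr₁ = V₁/√(g·y₁) = 51.9/√(32.2×2.51) = 5.77.
From the momentum equation for a rectangular channel, y₂/y₁ = ½[√(1 + 8Fr₁²) − 1] = ½[√267.6 − 1] = 7.68.
y₂ = 7.68 × 2.51 = 19.3 ft.
Head loss: ΔE = (y₂ − y₁)³/(4y₁y₂) = (19.3 − 2.51)³/(4×2.51×19.3) = 4713/194 = 24.4 ft.

ΔE = 24.4 ft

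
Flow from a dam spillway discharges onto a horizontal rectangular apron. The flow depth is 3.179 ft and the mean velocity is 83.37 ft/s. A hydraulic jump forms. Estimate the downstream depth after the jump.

Fr₁ = V₁/√(g·y₁) = 83.37/√(32.2×3.179) = 8.240.
By Bélanger, y₂/y₁ = ½[√(1 + 8Fr₁²) − 1] = ½[√544.20 − 1] = 11.16.
y₂ = 11.16 × 3.179 = 35.49 ft.

y₂ = 35.49 ft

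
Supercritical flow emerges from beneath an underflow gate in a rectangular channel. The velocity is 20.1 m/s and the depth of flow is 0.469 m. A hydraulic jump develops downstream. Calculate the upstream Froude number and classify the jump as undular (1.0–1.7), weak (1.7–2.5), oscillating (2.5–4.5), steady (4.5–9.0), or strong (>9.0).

Fr₁ = V₁/√(g·y₁) = 20.1/√(9.81×0.469) = 9.37.
Fr₁ = 9.37 lies in the strong range.

Fr₁ = 9.37; strong jump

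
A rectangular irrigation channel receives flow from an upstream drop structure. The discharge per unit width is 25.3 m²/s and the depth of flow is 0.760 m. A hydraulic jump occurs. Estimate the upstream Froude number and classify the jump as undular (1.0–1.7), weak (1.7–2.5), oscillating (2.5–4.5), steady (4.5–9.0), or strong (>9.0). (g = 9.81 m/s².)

Fr₁ = 12.2; strong jump

V₁ = q/y₁ = 25.3/0.760 = 33.3 m/s. Fr₁ = V₁/√(g·y₁) = 33.3/√(9.81×0.760) = 12.2.
Fr₁ = 12.2 lies in the strong range.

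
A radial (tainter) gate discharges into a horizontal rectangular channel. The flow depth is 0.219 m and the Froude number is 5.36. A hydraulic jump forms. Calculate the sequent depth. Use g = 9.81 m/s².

y₂ = 1.55 m

Fr₁ = 5.36 (given).
From the momentum equation for a rectangular channel, y₂/y₁ = ½[√(1 + 8Fr₁²) − 1] = ½[√230.8 − 1] = 7.10.
y₂ = 7.10 × 0.219 = 1.55 m.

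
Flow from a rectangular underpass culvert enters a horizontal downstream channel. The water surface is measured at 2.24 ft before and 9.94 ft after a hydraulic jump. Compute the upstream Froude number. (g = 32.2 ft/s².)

Fr₁ = 3.47

For a rectangular channel the momentum equation gives q² = ½·g·y₁·y₂·(y₁ + y₂) = ½×32.2×2.24×9.94×12.2 = 4366.
q = √4366 = 66.1 ft²/s.
V₁ = q/y₁ = 29.5 ft/s; Fr₁ = V₁/√(g·y₁) = 3.47.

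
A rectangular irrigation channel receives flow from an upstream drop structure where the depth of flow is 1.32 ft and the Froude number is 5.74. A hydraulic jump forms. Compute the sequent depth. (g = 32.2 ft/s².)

y₂ = 10.1 ft

Fr₁ = 5.74 (given).
By Bélanger, y₂/y₁ = ½[√(1 + 8Fr₁²) − 1] = ½[√264.6 − 1] = 7.63.
y₂ = 7.63 × 1.32 = 10.1 ft.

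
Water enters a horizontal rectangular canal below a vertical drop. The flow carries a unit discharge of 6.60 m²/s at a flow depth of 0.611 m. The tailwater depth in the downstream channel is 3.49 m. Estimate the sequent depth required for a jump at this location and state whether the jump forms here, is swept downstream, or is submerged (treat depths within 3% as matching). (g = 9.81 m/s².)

V₁ = q/y₁ = 6.60/0.611 = 10.8 m/s. Fr₁ = V₁/√(g·y₁) = 10.8/√(9.81×0.611) = 4.41.
Sequent-depth ratio: y₂/y₁ = ½[√(1 + 8Fr₁²) − 1] = ½[√156.7 − 1] = 5.76.
y₂ = 5.76 × 0.611 = 3.52 m.
Tailwater y_tw = 3.49 m: y_tw ≈ y₂, so the jump forms here.

y₂ = 3.52 m; the jump forms here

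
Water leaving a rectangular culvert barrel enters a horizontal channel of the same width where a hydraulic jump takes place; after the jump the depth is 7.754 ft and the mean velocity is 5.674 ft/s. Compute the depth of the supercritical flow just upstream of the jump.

Fr₂ = V₂/√(g·y₂) = 5.674/√(32.2×7.754) = 0.3591.
From the momentum equation (using Fr₂), y₁/y₂ = ½[√(1 + 8Fr₂²) − 1] = ½[√2.0315 − 1] = 0.2127.
y₁ = 0.2127 × 7.754 = 1.649 ft.

y₁ = 1.649 ft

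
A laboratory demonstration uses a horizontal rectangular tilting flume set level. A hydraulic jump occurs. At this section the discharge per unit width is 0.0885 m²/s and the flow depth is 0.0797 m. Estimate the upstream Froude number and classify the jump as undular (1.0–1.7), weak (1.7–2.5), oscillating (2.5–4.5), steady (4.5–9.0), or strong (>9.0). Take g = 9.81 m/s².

V₁ = q/y₁ = 0.0885/0.0797 = 1.11 m/s. Fr₁ = V₁/√(g·y₁) = 1.11/√(9.81×0.0797) = 1.26.
Fr₁ = 1.26 lies in the undular range.

Fr₁ = 1.26; undular jump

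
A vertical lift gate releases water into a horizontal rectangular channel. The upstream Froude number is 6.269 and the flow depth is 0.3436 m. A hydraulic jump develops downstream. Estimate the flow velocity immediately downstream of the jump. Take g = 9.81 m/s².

V₂ = 1.373 m/s

Fr₁ = 6.269 (given).
From the momentum equation for a rectangular channel, y₂/y₁ = ½[√(1 + 8Fr₁²) − 1] = ½[√315.40 − 1] = 8.380.
y₂ = 8.380 × 0.3436 = 2.879 m.
V₁ = Fr₁·√(g·y₁) = 6.269×√(9.81×0.3436) = 11.51 m/s; q = V₁·y₁ = 3.955 m²/s.
V₂ = q/y₂ = 3.955/2.879 = 1.373 m/s.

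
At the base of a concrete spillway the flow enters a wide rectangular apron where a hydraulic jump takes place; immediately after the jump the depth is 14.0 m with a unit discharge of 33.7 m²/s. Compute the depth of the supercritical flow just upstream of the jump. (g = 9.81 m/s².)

y₁ = 1.10 m

V₂ = q/y₂ = 33.7/14.0 = 2.41 m/s; Fr₂ = V₂/√(g·y₂) = 0.205.
Applying the sequent-depth relation in reverse, y₁/y₂ = ½[√(1 + 8Fr₂²) − 1] = ½[√1.338 − 1] = 0.0783.
y₁ = 0.0783 × 14.0 = 1.10 m.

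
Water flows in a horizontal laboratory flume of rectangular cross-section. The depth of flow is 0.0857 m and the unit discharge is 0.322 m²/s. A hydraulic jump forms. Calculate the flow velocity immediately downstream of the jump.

V₂ = 0.707 m/s

V₁ = q/y₁ = 0.322/0.0857 = 3.76 m/s. Fr₁ = V₁/√(g·y₁) = 3.76/√(9.81×0.0857) = 4.10.
Conjugate-depth relation: y₂/y₁ = ½[√(1 + 8Fr₁²) − 1] = ½[√135.3 − 1] = 5.32.
y₂ = 5.32 × 0.0857 = 0.456 m.
V₂ = q/y₂ = 0.322/0.456 = 0.707 m/s.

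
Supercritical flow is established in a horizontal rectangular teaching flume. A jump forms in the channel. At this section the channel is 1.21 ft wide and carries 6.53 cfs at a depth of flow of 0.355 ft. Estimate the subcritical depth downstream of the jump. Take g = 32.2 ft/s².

q = Q/b = 6.53/1.21 = 5.40 ft²/s; V₁ = q/y₁ = 15.2 ft/s. Fr₁ = V₁/√(g·y₁) = 4.50.
Conjugate-depth relation: y₂/y₁ = ½[√(1 + 8Fr₁²) − 1] = ½[√162.7 − 1] = 5.88.
y₂ = 5.88 × 0.355 = 2.09 ft.

y₂ = 2.09 ft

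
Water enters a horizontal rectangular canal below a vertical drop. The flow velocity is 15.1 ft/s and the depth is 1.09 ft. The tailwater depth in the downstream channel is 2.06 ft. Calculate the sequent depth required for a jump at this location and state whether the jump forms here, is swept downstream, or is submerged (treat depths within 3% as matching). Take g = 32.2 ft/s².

y₂ = 3.42 ft; the jump is swept downstream

Fr₁ = V₁/√(g·y₁) = 15.1/√(32.2×1.09) = 2.55.
By Bélanger, y₂/y₁ = ½[√(1 + 8Fr₁²) − 1] = ½[√52.97 − 1] = 3.14.
y₂ = 3.14 × 1.09 = 3.42 ft.
Tailwater y_tw = 2.06 ft: y_tw < y₂, so the jump is swept downstream.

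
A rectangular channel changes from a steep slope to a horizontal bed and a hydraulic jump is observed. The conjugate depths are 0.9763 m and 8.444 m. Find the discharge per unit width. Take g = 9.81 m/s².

q = 19.52 m²/s

For a rectangular channel the momentum equation gives q² = ½·g·y₁·y₂·(y₁ + y₂) = ½×9.81×0.9763×8.444×9.420 = 380.9.
q = √380.9 = 19.52 m²/s.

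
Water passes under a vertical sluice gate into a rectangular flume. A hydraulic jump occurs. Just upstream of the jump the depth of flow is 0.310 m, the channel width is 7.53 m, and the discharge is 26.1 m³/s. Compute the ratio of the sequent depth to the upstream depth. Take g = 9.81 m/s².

y₂/y₁ = 8.58

q = Q/b = 26.1/7.53 = 3.47 m²/s; V₁ = q/y₁ = 11.2 m/s. Fr₁ = V₁/√(g·y₁) = 6.41.
Sequent-depth ratio: y₂/y₁ = ½[√(1 + 8Fr₁²) − 1] = ½[√329.9 − 1] = 8.58.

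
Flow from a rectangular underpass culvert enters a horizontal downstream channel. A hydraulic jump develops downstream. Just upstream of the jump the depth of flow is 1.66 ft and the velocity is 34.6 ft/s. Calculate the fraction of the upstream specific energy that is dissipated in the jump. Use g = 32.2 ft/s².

ΔE/E₁ = 0.467 (46.7%)

Fr₁ = V₁/√(g·y₁) = 34.6/√(32.2×1.66) = 4.73.
Conjugate-depth relation: y₂/y₁ = ½[√(1 + 8Fr₁²) − 1] = ½[√180.2 − 1] = 6.21.
y₂ = 6.21 × 1.66 = 10.3 ft.
E₁ = y₁ + V₁²/2g = 20.2 ft. ΔE = (y₂ − y₁)³/(4y₁y₂) = 9.46 ft. ΔE/E₁ = 9.46/20.2 = 0.467.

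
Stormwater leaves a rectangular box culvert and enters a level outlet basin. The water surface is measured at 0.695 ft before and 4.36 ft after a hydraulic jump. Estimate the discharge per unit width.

q = 15.7 ft²/s

For a rectangular channel the momentum equation gives q² = ½·g·y₁·y₂·(y₁ + y₂) = ½×32.2×0.695×4.36×5.06 = 247.
q = √247 = 15.7 ft²/s.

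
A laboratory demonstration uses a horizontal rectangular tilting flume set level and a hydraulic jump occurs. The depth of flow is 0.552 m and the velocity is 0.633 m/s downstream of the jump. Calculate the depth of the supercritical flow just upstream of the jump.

Fr₂ = V₂/√(g·y₂) = 0.633/√(9.81×0.552) = 0.272.
Since the conjugate-depth ratio holds either way, y₁/y₂ = ½[√(1 + 8Fr₂²) − 1] = ½[√1.592 − 1] = 0.131.
y₁ = 0.131 × 0.552 = 0.0722 m.

y₁ = 0.0722 m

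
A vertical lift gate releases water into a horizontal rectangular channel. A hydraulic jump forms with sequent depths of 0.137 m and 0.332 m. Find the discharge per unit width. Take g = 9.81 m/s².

q = 0.323 m²/s

For a rectangular channel the momentum equation gives q² = ½·g·y₁·y₂·(y₁ + y₂) = ½×9.81×0.137×0.332×0.469 = 0.105.
q = √0.105 = 0.323 m²/s.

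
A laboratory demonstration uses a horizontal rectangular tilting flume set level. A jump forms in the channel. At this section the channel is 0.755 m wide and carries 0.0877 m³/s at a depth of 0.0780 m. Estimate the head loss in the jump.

ΔE = 0.00878 m

q = Q/b = 0.0877/0.755 = 0.116 m²/s; V₁ = q/y₁ = 1.49 m/s. Fr₁ = V₁/√(g·y₁) = 1.70.
By Bélanger, y₂/y₁ = ½[√(1 + 8Fr₁²) − 1] = ½[√24.19 − 1] = 1.96.
y₂ = 1.96 × 0.0780 = 0.153 m.
V₂ = q/y₂ = 0.116/0.153 = 0.760 m/s. E₁ = y₁ + V₁²/2g = 0.191 m; E₂ = y₂ + V₂²/2g = 0.182 m. ΔE = E₁ − E₂ = 0.00878 m.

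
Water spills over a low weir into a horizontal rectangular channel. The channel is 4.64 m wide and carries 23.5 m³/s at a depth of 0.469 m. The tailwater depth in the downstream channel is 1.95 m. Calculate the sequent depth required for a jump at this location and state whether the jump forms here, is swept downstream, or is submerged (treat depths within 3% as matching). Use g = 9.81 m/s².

y₂ = 3.11 m; the jump is swept downstream

q = Q/b = 23.5/4.64 = 5.06 m²/s; V₁ = q/y₁ = 10.8 m/s. Fr₁ = V₁/√(g·y₁) = 5.03.
Bélanger equation: y₂/y₁ = ½[√(1 + 8Fr₁²) − 1] = ½[√203.8 − 1] = 6.64.
y₂ = 6.64 × 0.469 = 3.11 m.
Tailwater y_tw = 1.95 m: y_tw < y₂, so the jump is swept downstream.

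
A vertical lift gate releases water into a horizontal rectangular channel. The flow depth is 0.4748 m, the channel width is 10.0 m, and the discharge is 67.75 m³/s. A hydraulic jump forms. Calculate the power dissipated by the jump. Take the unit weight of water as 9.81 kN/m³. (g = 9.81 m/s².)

P = 4328 kW

q = Q/b = 67.75/10.0 = 6.775 m²/s; V₁ = q/y₁ = 14.27 m/s. Fr₁ = V₁/√(g·y₁) = 6.612.
Sequent-depth ratio: y₂/y₁ = ½[√(1 + 8Fr₁²) − 1] = ½[√350.71 − 1] = 8.864.
y₂ = 8.864 × 0.4748 = 4.208 m.
V₂ = q/y₂ = 6.775/4.208 = 1.610 m/s. E₁ = y₁ + V₁²/2g = 10.85 m; E₂ = y₂ + V₂²/2g = 4.341 m. ΔE = E₁ − E₂ = 6.512 m.
P = γ·Q·ΔE = 9.81 × 67.75 × 6.512 = 4328 kW.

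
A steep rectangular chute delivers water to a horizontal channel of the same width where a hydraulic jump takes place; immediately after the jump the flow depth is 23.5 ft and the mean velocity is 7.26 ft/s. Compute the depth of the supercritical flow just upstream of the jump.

y₁ = 2.91 ft

Fr₂ = V₂/√(g·y₂) = 7.26/√(32.2×23.5) = 0.264.
From the momentum equation (using Fr₂), y₁/y₂ = ½[√(1 + 8Fr₂²) − 1] = ½[√1.557 − 1] = 0.124.
y₁ = 0.124 × 23.5 = 2.91 ft.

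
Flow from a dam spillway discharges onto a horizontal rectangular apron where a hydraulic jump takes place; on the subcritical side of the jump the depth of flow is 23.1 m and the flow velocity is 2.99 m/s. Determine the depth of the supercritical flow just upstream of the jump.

y₁ = 1.70 m

Fr₂ = V₂/√(g·y₂) = 2.99/√(9.81×23.1) = 0.199.
The Bélanger relation is symmetric: y₁/y₂ = ½[√(1 + 8Fr₂²) − 1] = ½[√1.316 − 1] = 0.0735.
y₁ = 0.0735 × 23.1 = 1.70 m.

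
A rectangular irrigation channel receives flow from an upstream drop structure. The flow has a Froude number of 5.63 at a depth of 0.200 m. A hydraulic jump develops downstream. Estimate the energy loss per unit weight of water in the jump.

ΔE = 1.82 m

Fr₁ = 5.63 (given).
Conjugate-depth relation: y₂/y₁ = ½[√(1 + 8Fr₁²) − 1] = ½[√254.6 − 1] = 7.48.
y₂ = 7.48 × 0.200 = 1.50 m.
V₁ = Fr₁·√(g·y₁) = 5.63×√(9.81×0.200) = 7.89 m/s; q = V₁·y₁ = 1.58 m²/s. V₂ = q/y₂ = 1.58/1.50 = 1.05 m/s. E₁ = y₁ + V₁²/2g = 3.37 m; E₂ = y₂ + V₂²/2g = 1.55 m. ΔE = E₁ − E₂ = 1.82 m.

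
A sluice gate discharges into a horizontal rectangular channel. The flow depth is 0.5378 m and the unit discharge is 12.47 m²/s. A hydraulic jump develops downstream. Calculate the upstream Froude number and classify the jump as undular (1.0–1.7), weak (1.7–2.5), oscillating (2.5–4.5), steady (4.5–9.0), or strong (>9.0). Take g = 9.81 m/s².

V₁ = q/y₁ = 12.47/0.5378 = 23.19 m/s. Fr₁ = V₁/√(g·y₁) = 23.19/√(9.81×0.5378) = 10.09.
Fr₁ = 10.09 lies in the strong range.

Fr₁ = 10.09; strong jump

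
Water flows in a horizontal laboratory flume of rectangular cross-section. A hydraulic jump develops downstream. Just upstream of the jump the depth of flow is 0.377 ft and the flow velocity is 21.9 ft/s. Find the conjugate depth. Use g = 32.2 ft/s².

y₂ = 3.17 ft

Fr₁ = V₁/√(g·y₁) = 21.9/√(32.2×0.377) = 6.29.
Bélanger equation: y₂/y₁ = ½[√(1 + 8Fr₁²) − 1] = ½[√317.1 − 1] = 8.40.
y₂ = 8.40 × 0.377 = 3.17 ft.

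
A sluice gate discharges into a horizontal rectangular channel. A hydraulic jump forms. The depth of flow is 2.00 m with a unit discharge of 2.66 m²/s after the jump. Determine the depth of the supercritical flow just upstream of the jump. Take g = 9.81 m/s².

V₂ = q/y₂ = 2.66/2.00 = 1.33 m/s; Fr₂ = V₂/√(g·y₂) = 0.300.
Since the conjugate-depth ratio holds either way, y₁/y₂ = ½[√(1 + 8Fr₂²) − 1] = ½[√1.721 − 1] = 0.156.
y₁ = 0.156 × 2.00 = 0.312 m.

y₁ = 0.312 m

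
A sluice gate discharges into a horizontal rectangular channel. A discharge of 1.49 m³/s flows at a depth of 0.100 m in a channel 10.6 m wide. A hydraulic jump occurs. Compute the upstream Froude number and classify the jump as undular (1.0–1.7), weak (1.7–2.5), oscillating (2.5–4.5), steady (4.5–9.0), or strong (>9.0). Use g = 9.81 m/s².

Fr₁ = 1.42; undular jump

q = Q/b = 1.49/10.6 = 0.141 m²/s; V₁ = q/y₁ = 1.41 m/s. Fr₁ = V₁/√(g·y₁) = 1.42.
Fr₁ = 1.42 lies in the undular range.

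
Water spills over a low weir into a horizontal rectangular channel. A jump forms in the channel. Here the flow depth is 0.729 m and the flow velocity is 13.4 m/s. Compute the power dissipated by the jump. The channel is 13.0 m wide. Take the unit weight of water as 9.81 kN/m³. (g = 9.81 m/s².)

Fr₁ = V₁/√(g·y₁) = 13.4/√(9.81×0.729) = 5.01.
By Bélanger, y₂/y₁ = ½[√(1 + 8Fr₁²) − 1] = ½[√201.9 − 1] = 6.60.
y₂ = 6.60 × 0.729 = 4.81 m.
q = V₁·y₁ = 13.4 × 0.729 = 9.77 m²/s. V₂ = q/y₂ = 9.77/4.81 = 2.03 m/s. E₁ = y₁ + V₁²/2g = 9.88 m; E₂ = y₂ + V₂²/2g = 5.02 m. ΔE = E₁ − E₂ = 4.86 m.
Q = q·b = 9.77 × 13.0 = 127 m³/s. P = γ·Q·ΔE = 9.81 × 127 × 4.86 = 6050 kW.

P = 6050 kW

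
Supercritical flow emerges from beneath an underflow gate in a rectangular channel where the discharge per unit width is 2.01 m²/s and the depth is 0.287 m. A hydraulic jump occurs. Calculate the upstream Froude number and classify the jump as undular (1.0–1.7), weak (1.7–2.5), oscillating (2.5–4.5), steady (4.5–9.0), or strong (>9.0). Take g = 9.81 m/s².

Fr₁ = 4.17; oscillating jump

V₁ = q/y₁ = 2.01/0.287 = 7.00 m/s. Fr₁ = V₁/√(g·y₁) = 7.00/√(9.81×0.287) = 4.17.
Fr₁ = 4.17 lies in the oscillating range.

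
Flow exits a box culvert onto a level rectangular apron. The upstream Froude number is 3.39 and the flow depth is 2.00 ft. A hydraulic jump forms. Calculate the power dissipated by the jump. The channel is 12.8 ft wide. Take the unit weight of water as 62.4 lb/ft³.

Fr₁ = 3.39 (given).
By Bélanger, y₂/y₁ = ½[√(1 + 8Fr₁²) − 1] = ½[√92.94 − 1] = 4.32.
y₂ = 4.32 × 2.00 = 8.64 ft.
V₁ = Fr₁·√(g·y₁) = 3.39×√(32.2×2.00) = 27.2 ft/s; q = V₁·y₁ = 54.4 ft²/s. V₂ = q/y₂ = 54.4/8.64 = 6.30 ft/s. E₁ = y₁ + V₁²/2g = 13.5 ft; E₂ = y₂ + V₂²/2g = 9.26 ft. ΔE = E₁ − E₂ = 4.24 ft.
Q = q·b = 54.4 × 12.8 = 696 cfs. P = γ·Q·ΔE/550 = 62.4 × 696 × 4.24 / 550 = 335 hp.

P = 335 hp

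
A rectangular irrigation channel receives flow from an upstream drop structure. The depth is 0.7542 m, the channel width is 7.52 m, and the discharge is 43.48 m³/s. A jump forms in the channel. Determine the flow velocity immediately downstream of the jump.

V₂ = 2.180 m/s

q = Q/b = 43.48/7.52 = 5.782 m²/s; V₁ = q/y₁ = 7.666 m/s. Fr₁ = V₁/√(g·y₁) = 2.818.
Conjugate-depth relation: y₂/y₁ = ½[√(1 + 8Fr₁²) − 1] = ½[√64.548 − 1] = 3.517.
y₂ = 3.517 × 0.7542 = 2.653 m.
V₂ = q/y₂ = 5.782/2.653 = 2.180 m/s.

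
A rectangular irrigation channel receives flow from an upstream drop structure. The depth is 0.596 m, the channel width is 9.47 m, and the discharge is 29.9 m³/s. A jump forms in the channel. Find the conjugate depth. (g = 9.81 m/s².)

q = Q/b = 29.9/9.47 = 3.16 m²/s; V₁ = q/y₁ = 5.30 m/s. Fr₁ = V₁/√(g·y₁) = 2.19.
From the momentum equation for a rectangular channel, y₂/y₁ = ½[√(1 + 8Fr₁²) − 1] = ½[√39.40 − 1] = 2.64.
y₂ = 2.64 × 0.596 = 1.57 m.

y₂ = 1.57 m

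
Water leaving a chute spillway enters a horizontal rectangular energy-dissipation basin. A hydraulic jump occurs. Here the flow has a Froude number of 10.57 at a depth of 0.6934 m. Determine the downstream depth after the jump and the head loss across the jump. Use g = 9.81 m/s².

y₂ = 10.02 m; ΔE = 29.22 m

Fr₁ = 10.57 (given).
Sequent-depth ratio: y₂/y₁ = ½[√(1 + 8Fr₁²) − 1] = ½[√894.80 − 1] = 14.46.
y₂ = 14.46 × 0.6934 = 10.02 m.
V₁ = Fr₁·√(g·y₁) = 10.57×√(9.81×0.6934) = 27.57 m/s; q = V₁·y₁ = 19.12 m²/s. V₂ = q/y₂ = 19.12/10.02 = 1.907 m/s. E₁ = y₁ + V₁²/2g = 39.43 m; E₂ = y₂ + V₂²/2g = 10.21 m. ΔE = E₁ − E₂ = 29.22 m.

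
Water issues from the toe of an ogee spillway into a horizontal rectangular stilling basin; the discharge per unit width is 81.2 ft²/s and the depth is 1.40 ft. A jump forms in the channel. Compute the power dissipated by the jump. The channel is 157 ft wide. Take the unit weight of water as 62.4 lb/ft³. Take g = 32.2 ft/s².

P = 53282 hp

V₁ = q/y₁ = 81.2/1.40 = 58.0 ft/s. Fr₁ = V₁/√(g·y₁) = 58.0/√(32.2×1.40) = 8.64.
By Bélanger, y₂/y₁ = ½[√(1 + 8Fr₁²) − 1] = ½[√598.0 − 1] = 11.7.
y₂ = 11.7 × 1.40 = 16.4 ft.
Head loss: ΔE = (y₂ − y₁)³/(4y₁y₂) = (16.4 − 1.40)³/(4×1.40×16.4) = 3387/91.9 = 36.8 ft.
Q = q·b = 81.2 × 157 = 12748 cfs. P = γ·Q·ΔE/550 = 62.4 × 12748 × 36.8 / 550 = 53282 hp.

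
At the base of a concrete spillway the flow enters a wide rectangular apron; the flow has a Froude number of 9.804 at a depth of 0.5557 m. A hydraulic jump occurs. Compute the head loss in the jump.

ΔE = 19.68 m

Fr₁ = 9.804 (given).
Bélanger equation: y₂/y₁ = ½[√(1 + 8Fr₁²) − 1] = ½[√769.95 − 1] = 13.37.
y₂ = 13.37 × 0.5557 = 7.432 m.
Head loss: ΔE = (y₂ − y₁)³/(4y₁y₂) = (7.432 − 0.5557)³/(4×0.5557×7.432) = 325.1/16.52 = 19.68 m.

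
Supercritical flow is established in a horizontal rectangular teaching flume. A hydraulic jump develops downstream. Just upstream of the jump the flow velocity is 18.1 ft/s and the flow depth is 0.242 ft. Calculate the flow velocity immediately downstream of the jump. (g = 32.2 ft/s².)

V₂ = 2.08 ft/s

Fr₁ = V₁/√(g·y₁) = 18.1/√(32.2×0.242) = 6.48.
From the momentum equation for a rectangular channel, y₂/y₁ = ½[√(1 + 8Fr₁²) − 1] = ½[√337.3 − 1] = 8.68.
y₂ = 8.68 × 0.242 = 2.10 ft.
q = V₁·y₁ = 18.1 × 0.242 = 4.38 ft²/s.
V₂ = q/y₂ = 4.38/2.10 = 2.08 ft/s.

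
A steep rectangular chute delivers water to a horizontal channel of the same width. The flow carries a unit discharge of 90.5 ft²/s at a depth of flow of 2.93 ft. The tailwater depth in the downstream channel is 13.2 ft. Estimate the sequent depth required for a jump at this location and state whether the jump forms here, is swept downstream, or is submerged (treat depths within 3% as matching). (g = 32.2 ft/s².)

y₂ = 11.8 ft; the jump is submerged

V₁ = q/y₁ = 90.5/2.93 = 30.9 ft/s. Fr₁ = V₁/√(g·y₁) = 30.9/√(32.2×2.93) = 3.18.
Bélanger equation: y₂/y₁ = ½[√(1 + 8Fr₁²) − 1] = ½[√81.90 − 1] = 4.02.
y₂ = 4.02 × 2.93 = 11.8 ft.
Tailwater y_tw = 13.2 ft: y_tw > y₂, so the jump is submerged.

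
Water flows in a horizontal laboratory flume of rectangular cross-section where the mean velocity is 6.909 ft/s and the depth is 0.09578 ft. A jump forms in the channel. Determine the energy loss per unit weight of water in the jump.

Fr₁ = V₁/√(g·y₁) = 6.909/√(32.2×0.09578) = 3.934.
Sequent-depth ratio: y₂/y₁ = ½[√(1 + 8Fr₁²) − 1] = ½[√124.82 − 1] = 5.086.
y₂ = 5.086 × 0.09578 = 0.4872 ft.
Head loss: ΔE = (y₂ − y₁)³/(4y₁y₂) = (0.4872 − 0.09578)³/(4×0.09578×0.4872) = 0.05995/0.1866 = 0.3212 ft.

ΔE = 0.3212 ft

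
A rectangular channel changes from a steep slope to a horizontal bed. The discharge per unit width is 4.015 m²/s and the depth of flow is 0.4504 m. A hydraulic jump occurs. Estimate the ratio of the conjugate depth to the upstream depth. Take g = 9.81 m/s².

V₁ = q/y₁ = 4.015/0.4504 = 8.914 m/s. Fr₁ = V₁/√(g·y₁) = 8.914/√(9.81×0.4504) = 4.241.
Sequent-depth ratio: y₂/y₁ = ½[√(1 + 8Fr₁²) − 1] = ½[√144.88 − 1] = 5.518.

y₂/y₁ = 5.518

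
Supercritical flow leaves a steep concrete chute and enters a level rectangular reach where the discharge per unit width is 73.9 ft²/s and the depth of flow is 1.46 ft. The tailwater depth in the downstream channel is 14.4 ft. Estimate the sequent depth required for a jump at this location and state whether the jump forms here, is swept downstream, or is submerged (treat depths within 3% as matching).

y₂ = 14.5 ft; the jump forms here

V₁ = q/y₁ = 73.9/1.46 = 50.6 ft/s. Fr₁ = V₁/√(g·y₁) = 50.6/√(32.2×1.46) = 7.38.
Conjugate-depth relation: y₂/y₁ = ½[√(1 + 8Fr₁²) − 1] = ½[√437.0 − 1] = 9.95.
y₂ = 9.95 × 1.46 = 14.5 ft.
Tailwater y_tw = 14.4 ft: y_tw ≈ y₂, so the jump forms here.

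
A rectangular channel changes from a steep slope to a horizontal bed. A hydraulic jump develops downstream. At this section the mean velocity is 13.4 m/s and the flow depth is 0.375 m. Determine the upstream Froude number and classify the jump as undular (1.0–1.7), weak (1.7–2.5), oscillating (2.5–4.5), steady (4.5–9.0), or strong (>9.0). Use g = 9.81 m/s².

Fr₁ = 6.99; steady jump

Fr₁ = V₁/√(g·y₁) = 13.4/√(9.81×0.375) = 6.99.
Fr₁ = 6.99 lies in the steady range.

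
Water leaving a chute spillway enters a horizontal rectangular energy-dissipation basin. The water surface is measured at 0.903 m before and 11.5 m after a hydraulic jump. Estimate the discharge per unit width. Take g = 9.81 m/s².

q = 25.1 m²/s

For a rectangular channel the momentum equation gives q² = ½·g·y₁·y₂·(y₁ + y₂) = ½×9.81×0.903×11.5×12.4 = 632.
q = √632 = 25.1 m²/s.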